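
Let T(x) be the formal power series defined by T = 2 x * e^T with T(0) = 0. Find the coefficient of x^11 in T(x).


Apply the Lagrange inversion formula: if T = 2 x * phi(T) with phi(t) = e^t, then
[x^n] T = 2^n * (1/n) [t^(n-1)] phi(t)^n = 2^n * (1/n) [t^(n-1)] e^(n t) = 2^n * (1/n) * n^(n-1) / (n-1)! = 2^n * n^(n-1) / n!.
When c = 1 this is the Cayley count of rooted labeled trees on n vertices, divided by n!.
For n = 11: 2^11 * 11^10 / 11! = 2048 * 25937424601/39916800 = 18863581528/14175.

18863581528/14175


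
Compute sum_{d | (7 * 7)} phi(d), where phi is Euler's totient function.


First, 7 * 7 = 49. One classical identity is sum_{d | n} phi(d) = n (each k in [1, n] has a unique gcd with n, and among the k's with gcd(k, n) = n/d there are phi(d) of them). So the sum equals 49. We also verify directly:
Divisors of 49: 1, 7, 49.
phi values: 1, 6, 42.
Sum = 49.

49


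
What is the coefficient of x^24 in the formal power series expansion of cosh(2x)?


The Maclaurin series is cosh(t) = sum_{m>=0} t^(2m) / (2m)!, so substituting t = 2x, only even powers of x are nonzero, with coefficient of x^(2m) equal to 2^(2m) / (2m)!.
For x^24 the coefficient is 2^24/24! = 16777216/620448401733239439360000 = 4/147926426347074375.

4/147926426347074375


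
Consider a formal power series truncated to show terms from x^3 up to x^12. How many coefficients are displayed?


From x^3 to x^12 inclusive, the count is 12 - 3 + 1 = 10.

10


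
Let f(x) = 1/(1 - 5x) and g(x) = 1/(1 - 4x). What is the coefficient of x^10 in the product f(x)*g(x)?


The coefficient of x^n in f*g is the Cauchy product: sum_{k=0}^{n} a^k * b^(n-k).
With a=5, b=4, n=10:
sum_{k=0}^{10} 5^k * 4^(10-k)
= 44633821

44633821


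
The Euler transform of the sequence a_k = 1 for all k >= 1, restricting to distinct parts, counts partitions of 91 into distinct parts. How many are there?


Partitions of 91 into distinct parts can be computed via generating function.
Product (1+x)(1+x^2)(1+x^3)...
The coefficient of x^91 = 206848

206848


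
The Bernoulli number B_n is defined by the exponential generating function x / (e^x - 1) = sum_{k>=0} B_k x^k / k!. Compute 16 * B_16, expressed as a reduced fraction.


Bernoulli numbers can also be computed recursively via B_0 = 1 and sum_{j=0}^{m} C(m+1, j) B_j = 0 for m >= 1. Odd-index Bernoulli numbers vanish for k >= 3.
Computing B_16 = -3617/510, so 16 * B_16 = 16 * -3617/510 = -28936/255.

-28936/255


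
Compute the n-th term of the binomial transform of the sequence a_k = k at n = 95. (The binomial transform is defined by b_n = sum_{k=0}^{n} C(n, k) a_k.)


With a_k = k, b_n = sum_{k=0}^{n} C(n, k) k. Using k * C(n, k) = n * C(n-1, k-1) gives b_n = n * sum_{k>=1} C(n-1, k-1) = n * 2^(n-1).
For n = 95: 95 * 2^94 = 95 * 19807040628566084398385987584 = 1881668859713778017846668820480.

1881668859713778017846668820480


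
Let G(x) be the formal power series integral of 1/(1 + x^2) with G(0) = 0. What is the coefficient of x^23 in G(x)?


1/(1 + x^2) = sum_{j>=0} (-1)^j x^(2j). Integrating termwise with G(0) = 0:
G(x) = sum_{j>=0} (-1)^j x^(2j+1) / (2j+1) = arctan(x).
Only odd powers are nonzero. For x^23 write 23 = 2*11 + 1, giving
(-1)^11 / 23 = -1/23 = -1/23.

-1/23


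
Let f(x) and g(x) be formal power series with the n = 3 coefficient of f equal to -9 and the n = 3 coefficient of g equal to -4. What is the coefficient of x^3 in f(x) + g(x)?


Addition of formal power series is termwise.
The coefficient of x^3 in f + g = -9 + -4
= -13

-13


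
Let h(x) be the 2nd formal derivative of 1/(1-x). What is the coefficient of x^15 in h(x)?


Differentiating 2 times: d^2/dx^2 [1/(1-x)] = 2!/(1-x)^3.
The expansion 1/(1-x)^3 = sum_{k>=0} C(k+2, 2) x^k, so the coefficient of x^n in 2!/(1-x)^3 is 2! * C(n+2, 2).
For n = 15: 2 * C(17, 2) = 2 * 136 = 272

272


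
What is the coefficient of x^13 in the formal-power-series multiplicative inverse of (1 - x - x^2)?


Let the inverse be f(x) = sum_{k>=0} a_k x^k. From f(x) * (1 - x - x^2) = 1 and matching coefficients:
 x^0: a_0 = 1.
 x^1: a_1 - a_0 = 0, so a_1 = 1.
 x^k (k >= 2): a_k - a_{k-1} - a_{k-2} = 0, i.e. a_k = a_{k-1} + a_{k-2}.
This is the Fibonacci-type recurrence shifted so that a_0 = a_1 = 1.
Iterating: a_0=1, a_1=1, a_2=2, a_3=3, a_4=5, a_5=8, a_6=13, a_7=21, a_8=34, a_9=55, ...
a_13 = 377.

377


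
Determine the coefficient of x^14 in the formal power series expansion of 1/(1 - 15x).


The geometric series identity gives 1/(1 - c x) = sum_{k>=0} c^k x^k, so the coefficient of x^k is c^k.
Here c = 15 and k = 14.
Computing: 15^14 = 29192926025390625

29192926025390625


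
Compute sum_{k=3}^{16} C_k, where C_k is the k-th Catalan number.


C_3 through C_16: 5, 14, 42, 132, 429, 1430, 4862, 16796, 58786, 208012, 742900, 2674440, 9694845, 35357670
Sum = 5 + 14 + 42 + 132 + 429 + 1430 + 4862 + 16796 + 58786 + 208012 + 742900 + 2674440 + 9694845 + 35357670
= 48760363

48760363


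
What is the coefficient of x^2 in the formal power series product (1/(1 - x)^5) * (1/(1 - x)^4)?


Combine the factors: (1/(1 - x)^5) * (1/(1 - x)^4) = 1/(1 - x)^9.
Then use 1/(1 - x)^r = sum_{k>=0} C(k + r - 1, r - 1) x^k with r = 9 and k = 2:
C(10, 8) = 45.

45


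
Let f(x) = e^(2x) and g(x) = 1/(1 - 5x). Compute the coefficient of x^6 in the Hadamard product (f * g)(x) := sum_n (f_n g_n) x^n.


Expanding: f_k = 2^k/k! (from e^(2x)) and g_k = 5^k (from 1/(1 - 5x)). So the Hadamard coefficient (f * g)_k = 2^k 5^k / k! = (10)^k / k!.
For k = 6: 10^6/6! = 1000000/720 = 12500/9.

12500/9


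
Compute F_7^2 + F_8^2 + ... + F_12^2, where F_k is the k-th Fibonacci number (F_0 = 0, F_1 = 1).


There is a standard identity sum_{k=0}^{N} F_k^2 = F_N * F_{N+1} (proved inductively from the telescoping relation F_k^2 = F_k F_{k+1} - F_{k-1} F_k). Then
sum_{k=7}^{12} F_k^2 = F_12 F_13 - F_6 F_7.
Computing: F_12 = 144, F_13 = 233, F_6 = 8, F_7 = 13.
Sum = 144 * 233 - 8 * 13 = 33448.

33448


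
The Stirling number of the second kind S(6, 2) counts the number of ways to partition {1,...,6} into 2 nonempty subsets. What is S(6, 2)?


Using the explicit formula S(n,k) = (1/k!) sum_{j=0}^{k} (-1)^(k-j) C(k,j) j^n:
S(6, 2) = 31
Equivalently, S(n,k) is n! times the coefficient of x^n in the EGF (e^x - 1)^k / k!.

31


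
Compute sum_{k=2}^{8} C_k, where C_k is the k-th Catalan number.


C_2 through C_8: 2, 5, 14, 42, 132, 429, 1430
Sum = 2 + 5 + 14 + 42 + 132 + 429 + 1430
= 2054

2054


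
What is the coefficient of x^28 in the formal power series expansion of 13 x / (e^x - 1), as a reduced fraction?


The exponential generating function for Bernoulli numbers is
x / (e^x - 1) = sum_{k>=0} B_k x^k / k!.
So the coefficient of x^28 in 13 x / (e^x - 1) is 13 B_28 / 28!.
Computing: B_28 = -23749461029/870, 28! = 304888344611713860501504000000, giving
13 * -23749461029/870 / 304888344611713860501504000000 = -3392780147/2914866591342758886113280000000.

-3392780147/2914866591342758886113280000000


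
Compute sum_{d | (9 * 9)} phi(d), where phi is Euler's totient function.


First, 9 * 9 = 81. One classical identity is sum_{d | n} phi(d) = n (each k in [1, n] has a unique gcd with n, and among the k's with gcd(k, n) = n/d there are phi(d) of them). So the sum equals 81. We also verify directly:
Divisors of 81: 1, 3, 9, 27, 81.
phi values: 1, 2, 6, 18, 54.
Sum = 81.

81


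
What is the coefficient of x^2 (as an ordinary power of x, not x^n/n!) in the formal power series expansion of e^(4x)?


The exponential series is e^y = sum_{k>=0} y^k / k!. Substituting y = 4x gives
e^(4x) = sum_{k>=0} 4^k x^k / k!.
So the coefficient of x^n is a^n/n! with a = 4, n = 2:
4^2 / 2! = 16/2 = 8

8


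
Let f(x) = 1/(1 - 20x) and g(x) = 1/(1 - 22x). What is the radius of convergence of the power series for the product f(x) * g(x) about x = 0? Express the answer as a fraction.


The radius of 1/(1 - 20x) is 1/20 (nearest singularity at x = 1/20), and the radius of 1/(1 - 22x) is 1/22.
The product f(x)*g(x) = 1/((1 - 20x)(1 - 22x)) has singularities at both 1/20 and 1/22, so its radius of convergence is the distance to the nearest one:
min(1/20, 1/22) = 1/22.

1/22


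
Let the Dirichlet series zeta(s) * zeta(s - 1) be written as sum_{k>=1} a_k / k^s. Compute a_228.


Convolution gives a_k = sum_{d | k} d * 1 = sum_{d | k} d = sigma(k), the sum of positive divisors of k.
For k = 228, the divisors are 1, 2, 3, 4, 6, 12, 19, 38, 57, 76, 114, 228, so
sigma(228) = 1 + 2 + 3 + 4 + 6 + 12 + 19 + 38 + 57 + 76 + 114 + 228 = 560.

560


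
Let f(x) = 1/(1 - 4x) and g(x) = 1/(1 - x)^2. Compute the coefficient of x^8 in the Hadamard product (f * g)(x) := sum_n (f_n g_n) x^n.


f has coefficients f_k = 4^k. For g = 1/(1 - x)^2 the coefficient is g_k = C(k + 1, 1) = k + 1. The Hadamard coefficient is (f * g)_k = 4^k * (k + 1).
For k = 8: 4^8 * 9 = 65536 * 9 = 589824.

589824


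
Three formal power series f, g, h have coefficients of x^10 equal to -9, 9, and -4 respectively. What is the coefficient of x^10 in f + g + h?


Series addition is componentwise:
-9 + 9 + -4
= -4

-4


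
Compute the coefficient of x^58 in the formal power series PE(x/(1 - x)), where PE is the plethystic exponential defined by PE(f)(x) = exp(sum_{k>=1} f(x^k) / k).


For f(x) = x/(1 - x) we have
sum_{k>=1} f(x^k) / k = sum_{k>=1} (1/k) * x^k / (1 - x^k) = sum_{k, m >= 1} x^(k m) / k,
which after exponentiating simplifies to
PE(x/(1 - x)) = prod_{k>=1} 1 / (1 - x^k).
This is the generating function for the partition function p(n), so the coefficient of x^58 is p(58).
Computing p(58) by dynamic programming over parts 1, 2, ..., 58: p(58) = 715220.

715220


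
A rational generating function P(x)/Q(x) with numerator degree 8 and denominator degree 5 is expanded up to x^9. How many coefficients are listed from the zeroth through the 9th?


Expanding up to x^9 gives the coefficients for x^0, x^1, ..., x^9.
That is 9 + 1 = 10 coefficients in total.

10


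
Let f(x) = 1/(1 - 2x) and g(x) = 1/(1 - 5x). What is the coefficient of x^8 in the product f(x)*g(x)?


The coefficient of x^n in f*g is the Cauchy product: sum_{k=0}^{n} a^k * b^(n-k).
With a=2, b=5, n=8:
sum_{k=0}^{8} 2^k * 5^(8-k)
= 650871

650871


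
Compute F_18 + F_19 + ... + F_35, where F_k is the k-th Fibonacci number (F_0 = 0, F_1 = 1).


Use the identity sum_{k=0}^{N} F_k = F_{N+2} - 1 (which follows from F_{k+2} - F_{k+1} = F_k). Then
sum_{k=18}^{35} F_k = (F_{37} - 1) - (F_{19} - 1) = F_{37} - F_{19}.
Computing: F_{37} = 24157817, F_{19} = 4181, so
Sum = 24157817 - 4181 = 24153636.

24153636


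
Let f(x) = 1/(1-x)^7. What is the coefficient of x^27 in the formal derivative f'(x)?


Differentiate: d/dx [ 1/(1-x)^r ] = r / (1-x)^(r+1).
Here r = 7, so f'(x) = 7 / (1-x)^8.
The expansion of 1/(1-x)^(r+1) has coefficient of x^n equal to C(n+r, r).
So the coefficient of x^27 in f'(x) is
7 * C(34, 7) = 7 * 5379616 = 37657312

37657312


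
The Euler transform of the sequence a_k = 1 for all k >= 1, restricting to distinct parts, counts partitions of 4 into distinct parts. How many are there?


Partitions of 4 into distinct parts can be computed via generating function.
Product (1+x)(1+x^2)(1+x^3)...
The coefficient of x^4 = 2

2


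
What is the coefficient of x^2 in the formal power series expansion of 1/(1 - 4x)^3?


The general identity 1/(1 - c x)^r = sum_{k>=0} c^k C(k + r - 1, r - 1) x^k follows by substituting y = c x into 1/(1 - y)^r = sum_{k>=0} C(k + r - 1, r - 1) y^k.
For c = 4, r = 3, k = 2:
4^2 * C(4, 2) = 16 * 6 = 96.

96


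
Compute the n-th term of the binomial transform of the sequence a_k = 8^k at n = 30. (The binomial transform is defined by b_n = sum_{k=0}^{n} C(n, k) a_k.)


With a_k = 8^k, b_n = sum_{k=0}^{n} C(n, k) 8^k = (1 + 8)^n by the binomial theorem.
For n = 30: (1 + 8)^30 = 9^30 = 42391158275216203514294433201.

42391158275216203514294433201


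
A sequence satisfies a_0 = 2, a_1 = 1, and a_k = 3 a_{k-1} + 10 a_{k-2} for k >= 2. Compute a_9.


The characteristic equation is t^2 - 3 t - 10 = 0, with roots r_1 = 5 and r_2 = -2 (so c_1 = r_1 + r_2, c_2 = -r_1 r_2 as required).
One can use the closed form a_n = A r_1^n + B r_2^n, but direct iteration is more reliable:
a_0 = 2, a_1 = 1, a_2 = 23, a_3 = 79, a_4 = 467, a_5 = 2191, a_6 = 11243, a_7 = 55639, a_8 = 279347, a_9 = 1394431.
So a_9 = 1394431.

1394431


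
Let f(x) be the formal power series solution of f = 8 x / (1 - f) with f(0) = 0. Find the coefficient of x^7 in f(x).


Apply Lagrange inversion: f = 8 x * phi(f) with phi(t) = 1/(1 - t), so
[x^n] f = 8^n * (1/n) [t^(n-1)] phi(t)^n = 8^n * (1/n) [t^(n-1)] (1 - t)^(-n) = 8^n * (1/n) C(2n - 2, n - 1) = 8^n * C_{n-1}.
For n = 7: C_6 = C(12, 6) / 7 = 924/7 = 132.
With the 8^7 = 2097152 factor, the coefficient is 2097152 * 132 = 276824064.

276824064


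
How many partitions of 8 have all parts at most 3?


Using the generating function (1-x)^(-1)(1-x^2)^(-1)(1-x^3)^(-1),
the coefficient of x^8 counts these restricted partitions.
Result = 10

10


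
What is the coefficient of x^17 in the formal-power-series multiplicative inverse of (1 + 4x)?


The inverse is 1/(1 + 4x). Apply the geometric identity 1/(1 - y) = sum_{k>=0} y^k with y = -4x:
1/(1 + 4x) = sum_{k>=0} (-4)^k x^k.
So the coefficient of x^17 is (-4)^17 = -17179869184.

-17179869184


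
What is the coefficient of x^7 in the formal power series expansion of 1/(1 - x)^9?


The negative binomial / multiset identity is
1/(1 - x)^r = sum_{k>=0} C(k + r - 1, r - 1) x^k.
Here r = 9 and k = 7, so the coefficient is
C(7 + 8, 8) = C(15, 8)
= 6435

6435


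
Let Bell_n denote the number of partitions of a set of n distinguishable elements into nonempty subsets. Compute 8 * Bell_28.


Bell_28 can be computed from the Bell triangle or from Dobinski's identity Bell_n = (1/e) * sum_{k>=0} k^n / k!.
Computing Bell_28 = 6160539404599934652455.
Then 8 * 6160539404599934652455 = 49284315236799477219640.

49284315236799477219640


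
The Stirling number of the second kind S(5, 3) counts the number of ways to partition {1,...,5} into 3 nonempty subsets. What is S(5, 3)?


Using the explicit formula S(n,k) = (1/k!) sum_{j=0}^{k} (-1)^(k-j) C(k,j) j^n:
S(5, 3) = 25
Equivalently, S(n,k) is n! times the coefficient of x^n in the EGF (e^x - 1)^k / k!.

25


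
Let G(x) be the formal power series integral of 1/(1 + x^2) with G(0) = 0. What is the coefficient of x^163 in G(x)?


1/(1 + x^2) = sum_{j>=0} (-1)^j x^(2j). Integrating termwise with G(0) = 0:
G(x) = sum_{j>=0} (-1)^j x^(2j+1) / (2j+1) = arctan(x).
Only odd powers are nonzero. For x^163 write 163 = 2*81 + 1, giving
(-1)^81 / 163 = -1/163 = -1/163.

-1/163


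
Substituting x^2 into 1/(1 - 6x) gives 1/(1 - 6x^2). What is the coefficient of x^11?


Since 1/(1 - 6x^2) only has even powers of x,
the coefficient of x^11 (odd) is 0.

0


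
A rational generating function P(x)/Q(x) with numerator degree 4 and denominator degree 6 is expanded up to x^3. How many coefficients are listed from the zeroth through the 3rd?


Expanding up to x^3 gives the coefficients for x^0, x^1, ..., x^3.
That is 3 + 1 = 4 coefficients in total.

4


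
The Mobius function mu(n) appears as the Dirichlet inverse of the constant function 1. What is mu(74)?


74 = 2 * 37 (all distinct primes).
mu(74) = (-1)^2 = 1

1


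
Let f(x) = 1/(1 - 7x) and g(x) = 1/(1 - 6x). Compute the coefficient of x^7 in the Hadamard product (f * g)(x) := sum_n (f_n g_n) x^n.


f has coefficients f_k = 7^k and g has coefficients g_k = 6^k, so the Hadamard product has coefficient (f*g)_k = 7^k * 6^k = 42^k.
For k = 7: 42^7 = 230539333248.

230539333248


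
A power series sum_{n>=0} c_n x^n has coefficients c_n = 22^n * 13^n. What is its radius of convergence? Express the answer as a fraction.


By the root test (Cauchy-Hadamard), the radius is R = 1 / limsup_n |c_n|^(1/n).
Here |c_n|^(1/n) = (22^n * 13^n)^(1/n) = 22 * 13 = 286 for all n.
So R = 1/286 = 1/286.

1/286


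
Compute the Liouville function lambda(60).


The Liouville function is lambda(k) = (-1)^Omega(k), where Omega(k) counts the prime factors of k with multiplicity.
Factoring: 60 = 2 * 2 * 3 * 5, so Omega(60) = 4.
lambda(60) = (-1)^4 = 1.

1


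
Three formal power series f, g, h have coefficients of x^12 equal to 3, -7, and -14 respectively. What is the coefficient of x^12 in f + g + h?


Series addition is componentwise:
3 + -7 + -14
= -18

-18


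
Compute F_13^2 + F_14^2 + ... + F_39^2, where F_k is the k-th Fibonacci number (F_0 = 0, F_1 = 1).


There is a standard identity sum_{k=0}^{N} F_k^2 = F_N * F_{N+1} (proved inductively from the telescoping relation F_k^2 = F_k F_{k+1} - F_{k-1} F_k). Then
sum_{k=13}^{39} F_k^2 = F_39 F_40 - F_12 F_13.
Computing: F_39 = 63245986, F_40 = 102334155, F_12 = 144, F_13 = 233.
Sum = 63245986 * 102334155 - 144 * 233 = 6472224534418278.

6472224534418278


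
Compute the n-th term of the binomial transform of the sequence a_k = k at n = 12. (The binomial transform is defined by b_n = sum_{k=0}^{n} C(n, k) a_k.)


With a_k = k, b_n = sum_{k=0}^{n} C(n, k) k. Using k * C(n, k) = n * C(n-1, k-1) gives b_n = n * sum_{k>=1} C(n-1, k-1) = n * 2^(n-1).
For n = 12: 12 * 2^11 = 12 * 2048 = 24576.

24576


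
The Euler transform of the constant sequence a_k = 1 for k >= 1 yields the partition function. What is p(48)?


The Euler transform converts the sequence a_k = 1 into the number of integer partitions.
Using the recurrence or dynamic programming:
p(48) = 147273

147273


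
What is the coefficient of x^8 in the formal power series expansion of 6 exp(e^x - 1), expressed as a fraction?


exp(e^x - 1) is the exponential generating function for the Bell numbers Bell_k: exp(e^x - 1) = sum_{k>=0} Bell_k x^k / k!.
So the coefficient of x^8 in 6 exp(e^x - 1) is 6 Bell_8 / 8!.
Computing: Bell_8 = 4140 and 8! = 40320, giving
6 * 4140/40320 = 69/112.

69/112


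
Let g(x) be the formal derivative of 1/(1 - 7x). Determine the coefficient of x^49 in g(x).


Differentiate termwise: d/dx sum_{k>=0} 7^k x^k = sum_{k>=1} k 7^k x^(k-1) = sum_{j>=0} (j+1) 7^(j+1) x^j.
Equivalently, d/dx [1/(1 - 7x)] = 7/(1 - 7x)^2.
For j = 49: 50 * 7^50 = 50 * 1798465042647412146620280340569649349251249 = 89923252132370607331014017028482467462562450.

89923252132370607331014017028482467462562450


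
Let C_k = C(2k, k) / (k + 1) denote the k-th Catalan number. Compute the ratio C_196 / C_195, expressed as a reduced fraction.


Using C_k = (2k)! / (k! (k+1)!), the ratio C_{k+1}/C_k simplifies to
C_{k+1}/C_k = [(2k+2)! / ((k+1)! (k+2)!)] * [k! (k+1)! / (2k)!]
 = (2k+2)(2k+1) / ((k+1)(k+2)) = 2(2k+1) / (k+2).
For k = 195: 2(2*195 + 1) / (195 + 2) = 782/197 = 782/197.

782/197


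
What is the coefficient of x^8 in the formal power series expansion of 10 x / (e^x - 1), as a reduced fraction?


The exponential generating function for Bernoulli numbers is
x / (e^x - 1) = sum_{k>=0} B_k x^k / k!.
So the coefficient of x^8 in 10 x / (e^x - 1) is 10 B_8 / 8!.
Computing: B_8 = -1/30, 8! = 40320, giving
10 * -1/30 / 40320 = -1/120960.

-1/120960


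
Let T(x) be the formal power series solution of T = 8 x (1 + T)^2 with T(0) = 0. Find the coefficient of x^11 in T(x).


Apply the Lagrange inversion formula: if T = 8 x * phi(T) with phi(t) = (1 + t)^2, then [x^n] T = 8^n * (1/n) [t^(n-1)] phi(t)^n = 8^n * (1/n) [t^(n-1)] (1 + t)^(2n) = 8^n * (1/n) C(2n, n-1).
Using the identity C(2n, n-1) = C(2n, n) * n / (n+1), the unscaled factor equals C(2n, n) / (n+1) = C_n, the n-th Catalan number.
For n = 11: C_11 = C(22, 11) / 12 = 705432/12 = 58786.
With the 8^11 = 8589934592 factor, the coefficient is 8589934592 * 58786 = 504967894925312.

504967894925312


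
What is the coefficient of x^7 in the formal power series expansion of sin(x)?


The Maclaurin series is sin(t) = sum_{k>=0} (-1)^k t^(2k+1) / (2k+1)!, so substituting t = x, only odd powers of x are nonzero, with coefficient of x^(2k+1) equal to (-1)^k / (2k+1)!.
Write 7 = 2*3 + 1, giving the coefficient (-1)^3 / 7! = -1/5040 = -1/5040.

-1/5040


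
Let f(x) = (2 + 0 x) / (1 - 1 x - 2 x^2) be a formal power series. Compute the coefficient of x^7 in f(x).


Write f(x) = sum_{k>=0} a_k x^k. Multiplying both sides by 1 - 1 x - 2 x^2 gives
(1 - 1 x - 2 x^2) sum_{k>=0} a_k x^k = 2 + 0 x.
Matching coefficients:
 x^0: a_0 = 2
 x^1: a_1 - 1 a_0 = 0  =>  a_1 = 1*2 + 0 = 2
 x^k (k >= 2): a_k = 1 a_{k-1} + 2 a_{k-2}.
Iterating: a_2 = 6, a_3 = 10, a_4 = 22, a_5 = 42, a_6 = 86, a_7 = 170.
So the coefficient of x^7 is 170.

170


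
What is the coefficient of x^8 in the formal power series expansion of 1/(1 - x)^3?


The expansion 1/(1 - x)^r = sum_{k>=0} C(k + r - 1, r - 1) x^k follows from the multiset / negative-binomial theorem (or from repeated differentiation of the geometric series).
For r = 3 and k = 8:
C(10, 2) = 3628800 / (2 * 40320) = 45.

45


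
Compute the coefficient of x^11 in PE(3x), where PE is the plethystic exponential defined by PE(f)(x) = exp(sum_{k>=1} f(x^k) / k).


With f(x) = 3x, the exponent is sum_{k>=1} 3 x^k / k = 3 * (-ln(1 - x)). Exponentiating:
PE(3x) = exp(-3 ln(1 - x)) = 1/(1 - x)^3.
By the negative binomial expansion, [x^n] 1/(1 - x)^3 = C(n + 2, 2).
For n = 11: C(13, 2) = 78.

78


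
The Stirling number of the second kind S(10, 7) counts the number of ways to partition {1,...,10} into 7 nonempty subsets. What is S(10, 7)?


Using the explicit formula S(n,k) = (1/k!) sum_{j=0}^{k} (-1)^(k-j) C(k,j) j^n:
S(10, 7) = 5880
Equivalently, S(n,k) is n! times the coefficient of x^n in the EGF (e^x - 1)^k / k!.

5880


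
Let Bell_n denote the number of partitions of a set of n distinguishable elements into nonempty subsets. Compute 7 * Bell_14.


Bell_14 can be computed from the Bell triangle or from Dobinski's identity Bell_n = (1/e) * sum_{k>=0} k^n / k!.
Computing Bell_14 = 190899322.
Then 7 * 190899322 = 1336295254.

1336295254


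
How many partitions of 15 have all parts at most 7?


Using the generating function (1-x)^(-1)(1-x^2)^(-1)...(1-x^7)^(-1),
the coefficient of x^15 counts these restricted partitions.
Result = 131

131


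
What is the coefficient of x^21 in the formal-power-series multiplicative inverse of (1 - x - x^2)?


Let the inverse be f(x) = sum_{k>=0} a_k x^k. From f(x) * (1 - x - x^2) = 1 and matching coefficients:
 x^0: a_0 = 1.
 x^1: a_1 - a_0 = 0, so a_1 = 1.
 x^k (k >= 2): a_k - a_{k-1} - a_{k-2} = 0, i.e. a_k = a_{k-1} + a_{k-2}.
This is the Fibonacci-type recurrence shifted so that a_0 = a_1 = 1.
Iterating: a_0=1, a_1=1, a_2=2, a_3=3, a_4=5, a_5=8, a_6=13, a_7=21, a_8=34, a_9=55, ...
a_21 = 17711.

17711


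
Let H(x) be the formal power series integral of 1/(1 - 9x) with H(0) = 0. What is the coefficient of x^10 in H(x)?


1/(1 - 9x) = sum_{k>=0} 9^k x^k. Integrating termwise with H(0) = 0:
H(x) = sum_{k>=0} 9^k x^(k+1) / (k+1) = sum_{m>=1} 9^(m-1) x^m / m.
For m = 10: 9^9/10 = 387420489/10 = 387420489/10.

387420489/10


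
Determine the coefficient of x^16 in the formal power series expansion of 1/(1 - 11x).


The geometric series identity gives 1/(1 - c x) = sum_{k>=0} c^k x^k, so the coefficient of x^k is c^k.
Here c = 11 and k = 16.
Computing: 11^16 = 45949729863572161

45949729863572161


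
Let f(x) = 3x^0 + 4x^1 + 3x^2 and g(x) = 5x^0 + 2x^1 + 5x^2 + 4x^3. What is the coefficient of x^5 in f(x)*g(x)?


Cauchy product at x^5:
3*4
= 12

12


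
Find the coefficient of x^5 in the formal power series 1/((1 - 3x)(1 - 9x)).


By partial fractions or Cauchy convolution:
The coefficient equals sum_{k=0}^{5} 3^k * 9^(5-k).
= 88452

88452


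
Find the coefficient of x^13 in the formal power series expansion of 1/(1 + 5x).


Write 1/(1 + c x) = 1/(1 - (-c) x) and apply the geometric-series identity
1/(1 - y) = sum_{k>=0} y^k to get 1/(1 + c x) = sum_{k>=0} (-c)^k x^k.
So the coefficient of x^k is (-c)^k = (-1)^k * c^k.
Here c = 5 and k = 13:
(-5)^13 = -1 * 1220703125 = -1220703125

-1220703125


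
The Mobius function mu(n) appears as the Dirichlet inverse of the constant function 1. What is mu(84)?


84 has a squared prime factor, so mu(84) = 0.
Factorization reveals a repeated prime.

0


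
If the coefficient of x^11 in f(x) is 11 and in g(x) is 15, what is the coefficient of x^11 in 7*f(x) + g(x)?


Scalar multiplication scales coefficients: 7 * 11 = 77.
Then add the g coefficient: 77 + 15
= 92

92


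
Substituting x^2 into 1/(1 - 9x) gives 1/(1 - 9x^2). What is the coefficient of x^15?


Since 1/(1 - 9x^2) only has even powers of x,
the coefficient of x^15 (odd) is 0.

0


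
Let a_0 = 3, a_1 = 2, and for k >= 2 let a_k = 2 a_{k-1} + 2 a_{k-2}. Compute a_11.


Iterating the recurrence forward:
a_0 = 3
a_1 = 2
a_2 = 2*2 + 2*3 = 10
a_3 = 2*10 + 2*2 = 24
a_4 = 2*24 + 2*10 = 68
a_5 = 2*68 + 2*24 = 184
a_6 = 2*184 + 2*68 = 504
a_7 = 2*504 + 2*184 = 1376
a_8 = 2*1376 + 2*504 = 3760
a_9 = 2*3760 + 2*1376 = 10272
a_10 = 2*10272 + 2*3760 = 28064
a_11 = 2*28064 + 2*10272 = 76672
So a_11 = 76672.

76672


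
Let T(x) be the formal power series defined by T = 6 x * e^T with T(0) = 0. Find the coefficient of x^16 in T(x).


Apply the Lagrange inversion formula: if T = 6 x * phi(T) with phi(t) = e^t, then
[x^n] T = 6^n * (1/n) [t^(n-1)] phi(t)^n = 6^n * (1/n) [t^(n-1)] e^(n t) = 6^n * (1/n) * n^(n-1) / (n-1)! = 6^n * n^(n-1) / n!.
When c = 1 this is the Cayley count of rooted labeled trees on n vertices, divided by n!.
For n = 16: 6^16 * 16^15 / 16! = 2821109907456 * 1152921504606846976/20922789888000 = 136157723851059414171648/875875.

136157723851059414171648/875875


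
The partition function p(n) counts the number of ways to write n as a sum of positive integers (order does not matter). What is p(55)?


Using the generating function prod_{k>=1} 1/(1-x^k), we compute p(55).
By dynamic programming over parts 1 through 55:
p(55) = 451276

451276


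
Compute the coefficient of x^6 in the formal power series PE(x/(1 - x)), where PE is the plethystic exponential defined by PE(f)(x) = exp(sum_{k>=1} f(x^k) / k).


For f(x) = x/(1 - x) we have
sum_{k>=1} f(x^k) / k = sum_{k>=1} (1/k) * x^k / (1 - x^k) = sum_{k, m >= 1} x^(k m) / k,
which after exponentiating simplifies to
PE(x/(1 - x)) = prod_{k>=1} 1 / (1 - x^k).
This is the generating function for the partition function p(n), so the coefficient of x^6 is p(6).
Computing p(6) by dynamic programming over parts 1, 2, ..., 6: p(6) = 11.

11


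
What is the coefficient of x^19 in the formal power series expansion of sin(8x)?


The Maclaurin series is sin(t) = sum_{k>=0} (-1)^k t^(2k+1) / (2k+1)!, so substituting t = 8x, only odd powers of x are nonzero, with coefficient of x^(2k+1) equal to (-1)^k 8^(2k+1) / (2k+1)!.
Write 19 = 2*9 + 1, giving the coefficient (-1)^9 * 8^19 / 19! = -144115188075855872/121645100408832000 = -2199023255552/1856156927625.

-2199023255552/1856156927625


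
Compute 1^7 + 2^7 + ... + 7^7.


This power sum has a closed form given by Faulhaber's formula
sum_{k=1}^{m} k^p = (1 / (p + 1)) * sum_{j=0}^{p} C(p + 1, j) B_j m^(p + 1 - j),
but for small m direct computation is fastest:
1 + 128 + 2187 + 16384 + 78125 + 279936 + 823543 = 1200304.

1200304


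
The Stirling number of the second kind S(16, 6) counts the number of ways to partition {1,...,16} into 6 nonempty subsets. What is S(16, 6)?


Using the explicit formula S(n,k) = (1/k!) sum_{j=0}^{k} (-1)^(k-j) C(k,j) j^n:
S(16, 6) = 2734926558
Equivalently, S(n,k) is n! times the coefficient of x^n in the EGF (e^x - 1)^k / k!.

2734926558


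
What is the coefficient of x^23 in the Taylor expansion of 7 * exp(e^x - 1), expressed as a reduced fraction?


exp(e^x - 1) = sum_{k>=0} Bell_k x^k / k!, where Bell_k is the k-th Bell number.
So the coefficient of x^23 is 7 * Bell_23 / 23!.
Computing: Bell_23 = 44152005855084346 and 23! = 25852016738884976640000, giving
7 * 44152005855084346/25852016738884976640000 = 22076002927542173/1846572624206069760000.

22076002927542173/1846572624206069760000


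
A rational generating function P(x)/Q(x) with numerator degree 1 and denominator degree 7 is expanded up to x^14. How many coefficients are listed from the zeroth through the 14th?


Expanding up to x^14 gives the coefficients for x^0, x^1, ..., x^14.
That is 14 + 1 = 15 coefficients in total.

15


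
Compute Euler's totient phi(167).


phi(n) counts integers in [1, n] coprime to n. Using the multiplicative formula phi(n) = n * prod_{p | n} (1 - 1/p):
167 = 167, so
phi(167) = 167 * (1 - 1/167) = 166.

166


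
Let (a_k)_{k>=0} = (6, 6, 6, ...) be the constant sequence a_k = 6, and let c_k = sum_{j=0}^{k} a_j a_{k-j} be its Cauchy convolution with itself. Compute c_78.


Since a_j = 6 for all j >= 0, the convolution sum becomes
c_k = sum_{j=0}^{k} 6 * 6 = 36 * (k + 1).
Equivalently, the generating function of (a_k) is 6/(1 - x) and its square is 36/(1 - x)^2 = sum_{k>=0} 36(k + 1) x^k.
For k = 78: 36 * 79 = 2844.

2844


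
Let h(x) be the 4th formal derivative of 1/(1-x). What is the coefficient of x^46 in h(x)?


Differentiating 4 times: d^4/dx^4 [1/(1-x)] = 4!/(1-x)^5.
The expansion 1/(1-x)^5 = sum_{k>=0} C(k+4, 4) x^k, so the coefficient of x^n in 4!/(1-x)^5 is 4! * C(n+4, 4).
For n = 46: 24 * C(50, 4) = 24 * 230300 = 5527200

5527200


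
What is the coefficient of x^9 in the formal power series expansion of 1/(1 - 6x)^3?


The general identity 1/(1 - c x)^r = sum_{k>=0} c^k C(k + r - 1, r - 1) x^k follows by substituting y = c x into 1/(1 - y)^r = sum_{k>=0} C(k + r - 1, r - 1) y^k.
For c = 6, r = 3, k = 9:
6^9 * C(11, 2) = 10077696 * 55 = 554273280.

554273280


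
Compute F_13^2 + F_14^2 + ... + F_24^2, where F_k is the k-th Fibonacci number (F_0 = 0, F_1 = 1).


There is a standard identity sum_{k=0}^{N} F_k^2 = F_N * F_{N+1} (proved inductively from the telescoping relation F_k^2 = F_k F_{k+1} - F_{k-1} F_k). Then
sum_{k=13}^{24} F_k^2 = F_24 F_25 - F_12 F_13.
Computing: F_24 = 46368, F_25 = 75025, F_12 = 144, F_13 = 233.
Sum = 46368 * 75025 - 144 * 233 = 3478725648.

3478725648


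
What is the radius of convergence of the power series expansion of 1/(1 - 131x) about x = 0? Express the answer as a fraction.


Expanding 1/(1 - 131x) = sum_{k>=0} 131^k x^k, the series converges when |131x| < 1, i.e., |x| < 1/131.
So the radius of convergence is 1/131 = 1/131.

1/131


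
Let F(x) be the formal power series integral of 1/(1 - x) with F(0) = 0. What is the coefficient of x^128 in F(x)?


1/(1 - x) = sum_{k>=0} x^k. Integrating termwise and using F(0) = 0 gives
F(x) = sum_{k>=0} x^(k+1) / (k+1) = sum_{m>=1} x^m / m = -ln(1 - x).
So the coefficient of x^128 is 1/128 = 1/128.

1/128


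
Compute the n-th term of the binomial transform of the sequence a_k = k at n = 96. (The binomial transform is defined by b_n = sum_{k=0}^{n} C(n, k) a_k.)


With a_k = k, b_n = sum_{k=0}^{n} C(n, k) k. Using k * C(n, k) = n * C(n-1, k-1) gives b_n = n * sum_{k>=1} C(n-1, k-1) = n * 2^(n-1).
For n = 96: 96 * 2^95 = 96 * 39614081257132168796771975168 = 3802951800684688204490109616128.

3802951800684688204490109616128


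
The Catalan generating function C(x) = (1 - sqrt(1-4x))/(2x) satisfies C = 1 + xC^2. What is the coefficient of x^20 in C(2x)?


Substituting x -> 2x scales the n-th coefficient by 2^n, so [x^20] C(2x) = 2^20 * C_20.
C_20 = C(2*20, 20)/(21) = 137846528820/21 = 6564120420.
So 2^20 * 6564120420 = 1048576 * 6564120420 = 6882979133521920.

6882979133521920


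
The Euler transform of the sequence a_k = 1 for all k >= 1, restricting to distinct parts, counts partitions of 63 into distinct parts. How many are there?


Partitions of 63 into distinct parts can be computed via generating function.
Product (1+x)(1+x^2)(1+x^3)...
The coefficient of x^63 = 14848

14848


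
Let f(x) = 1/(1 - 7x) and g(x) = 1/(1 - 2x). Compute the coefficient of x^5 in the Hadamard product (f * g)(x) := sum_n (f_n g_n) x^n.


f has coefficients f_k = 7^k and g has coefficients g_k = 2^k, so the Hadamard product has coefficient (f*g)_k = 7^k * 2^k = 14^k.
For k = 5: 14^5 = 537824.

537824


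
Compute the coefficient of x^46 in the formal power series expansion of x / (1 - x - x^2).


Let f(x) = sum_{k>=0} a_k x^k. Multiplying f(x) * (1 - x - x^2) = x and matching coefficients gives a_0 = 0, a_1 = 1, and a_k = a_{k-1} + a_{k-2} for k >= 2. These are the Fibonacci numbers F_k.
Iterating from F_0 = 0, F_1 = 1:
F_0=0, F_1=1, F_2=1, F_3=2, F_4=3, F_5=5, F_6=8, F_7=13, F_8=21, F_9=34, ...
F_46 = 1836311903.

1836311903


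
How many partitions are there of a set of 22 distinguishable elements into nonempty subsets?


Bell_22 can be computed from the Bell triangle or from Dobinski's identity Bell_n = (1/e) * sum_{k>=0} k^n / k!.
Computing Bell_22 = 4506715738447323.

4506715738447323


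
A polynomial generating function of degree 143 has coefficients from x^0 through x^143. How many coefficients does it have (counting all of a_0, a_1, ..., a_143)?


A polynomial of degree 143 takes the form a_0 + a_1 x + ... + a_143 x^143.
The number of coefficients is 143 + 1 = 144.

144


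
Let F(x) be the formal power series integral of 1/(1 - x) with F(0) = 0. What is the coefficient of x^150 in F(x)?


1/(1 - x) = sum_{k>=0} x^k. Integrating termwise and using F(0) = 0 gives
F(x) = sum_{k>=0} x^(k+1) / (k+1) = sum_{m>=1} x^m / m = -ln(1 - x).
So the coefficient of x^150 is 1/150 = 1/150.

1/150


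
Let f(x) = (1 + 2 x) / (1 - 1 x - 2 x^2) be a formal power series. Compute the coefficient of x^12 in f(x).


Write f(x) = sum_{k>=0} a_k x^k. Multiplying both sides by 1 - 1 x - 2 x^2 gives
(1 - 1 x - 2 x^2) sum_{k>=0} a_k x^k = 1 + 2 x.
Matching coefficients:
 x^0: a_0 = 1
 x^1: a_1 - 1 a_0 = 2  =>  a_1 = 1*1 + 2 = 3
 x^k (k >= 2): a_k = 1 a_{k-1} + 2 a_{k-2}.
Iterating: a_2 = 5, a_3 = 11, a_4 = 21, a_5 = 43, a_6 = 85, a_7 = 171, a_8 = 341, a_9 = 683, a_10 = 1365, a_11 = 2731, a_12 = 5461.
So the coefficient of x^12 is 5461.

5461


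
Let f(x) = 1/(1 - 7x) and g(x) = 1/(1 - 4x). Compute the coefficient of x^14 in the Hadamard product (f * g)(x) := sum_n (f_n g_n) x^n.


f has coefficients f_k = 7^k and g has coefficients g_k = 4^k, so the Hadamard product has coefficient (f*g)_k = 7^k * 4^k = 28^k.
For k = 14: 28^14 = 182059119829942534144.

182059119829942534144


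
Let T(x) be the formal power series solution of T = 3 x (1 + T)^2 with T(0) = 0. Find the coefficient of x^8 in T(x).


Apply the Lagrange inversion formula: if T = 3 x * phi(T) with phi(t) = (1 + t)^2, then [x^n] T = 3^n * (1/n) [t^(n-1)] phi(t)^n = 3^n * (1/n) [t^(n-1)] (1 + t)^(2n) = 3^n * (1/n) C(2n, n-1).
Using the identity C(2n, n-1) = C(2n, n) * n / (n+1), the unscaled factor equals C(2n, n) / (n+1) = C_n, the n-th Catalan number.
For n = 8: C_8 = C(16, 8) / 9 = 12870/9 = 1430.
With the 3^8 = 6561 factor, the coefficient is 6561 * 1430 = 9382230.

9382230


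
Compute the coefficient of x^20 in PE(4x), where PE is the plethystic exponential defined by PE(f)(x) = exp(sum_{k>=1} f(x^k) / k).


With f(x) = 4x, the exponent is sum_{k>=1} 4 x^k / k = 4 * (-ln(1 - x)). Exponentiating:
PE(4x) = exp(-4 ln(1 - x)) = 1/(1 - x)^4.
By the negative binomial expansion, [x^n] 1/(1 - x)^4 = C(n + 3, 3).
For n = 20: C(23, 3) = 1771.

1771


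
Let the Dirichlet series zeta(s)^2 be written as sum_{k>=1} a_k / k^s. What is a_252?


The Dirichlet convolution of the constant function 1 with itself gives (1 * 1)(k) = sum_{d | k} 1 = d(k), the number of positive divisors of k.
Since zeta(s) = sum_{k>=1} 1/k^s, we have zeta(s)^2 = sum_{k>=1} d(k)/k^s, so a_k = d(k).
For k = 252: the divisors are 1, 2, 3, 4, 6, 7, 9, 12, 14, 18, 21, 28, 36, 42, 63, 84, 126, 252.
Count = 18.

18


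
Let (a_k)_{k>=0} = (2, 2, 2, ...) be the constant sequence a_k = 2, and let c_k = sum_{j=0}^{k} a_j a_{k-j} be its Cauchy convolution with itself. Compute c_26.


Since a_j = 2 for all j >= 0, the convolution sum becomes
c_k = sum_{j=0}^{k} 2 * 2 = 4 * (k + 1).
Equivalently, the generating function of (a_k) is 2/(1 - x) and its square is 4/(1 - x)^2 = sum_{k>=0} 4(k + 1) x^k.
For k = 26: 4 * 27 = 108.

108


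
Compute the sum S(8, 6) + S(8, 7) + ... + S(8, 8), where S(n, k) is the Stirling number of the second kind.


By definition, S(n, k) counts partitions of an n-set into exactly k nonempty blocks.
Computing row n = 8 for k = 6..8:
S(8, k): 266, 28, 1
Sum = 295.

295


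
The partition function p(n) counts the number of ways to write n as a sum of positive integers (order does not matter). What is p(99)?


Using the generating function prod_{k>=1} 1/(1-x^k), we compute p(99).
By dynamic programming over parts 1 through 99:
p(99) = 169229875

169229875


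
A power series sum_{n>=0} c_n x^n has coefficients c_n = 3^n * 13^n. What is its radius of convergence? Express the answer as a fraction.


By the root test (Cauchy-Hadamard), the radius is R = 1 / limsup_n |c_n|^(1/n).
Here |c_n|^(1/n) = (3^n * 13^n)^(1/n) = 3 * 13 = 39 for all n.
So R = 1/39 = 1/39.

1/39


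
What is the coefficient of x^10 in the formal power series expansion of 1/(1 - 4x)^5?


The general identity 1/(1 - c x)^r = sum_{k>=0} c^k C(k + r - 1, r - 1) x^k follows by substituting y = c x into 1/(1 - y)^r = sum_{k>=0} C(k + r - 1, r - 1) y^k.
For c = 4, r = 5, k = 10:
4^10 * C(14, 4) = 1048576 * 1001 = 1049624576.

1049624576


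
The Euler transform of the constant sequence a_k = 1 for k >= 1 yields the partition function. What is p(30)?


The Euler transform converts the sequence a_k = 1 into the number of integer partitions.
Using the recurrence or dynamic programming:
p(30) = 5604

5604


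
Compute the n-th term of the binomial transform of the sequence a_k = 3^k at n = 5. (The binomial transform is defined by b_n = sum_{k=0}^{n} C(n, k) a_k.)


With a_k = 3^k, b_n = sum_{k=0}^{n} C(n, k) 3^k = (1 + 3)^n by the binomial theorem.
For n = 5: (1 + 3)^5 = 4^5 = 1024.

1024


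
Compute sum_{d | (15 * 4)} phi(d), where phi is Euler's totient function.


First, 15 * 4 = 60. One classical identity is sum_{d | n} phi(d) = n (each k in [1, n] has a unique gcd with n, and among the k's with gcd(k, n) = n/d there are phi(d) of them). So the sum equals 60. We also verify directly:
Divisors of 60: 1, 2, 3, 4, 5, 6, 10, 12, 15, 20, 30, 60.
phi values: 1, 1, 2, 2, 4, 2, 4, 4, 8, 8, 8, 16.
Sum = 60.

60


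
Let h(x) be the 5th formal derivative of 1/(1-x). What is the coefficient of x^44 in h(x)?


Differentiating 5 times: d^5/dx^5 [1/(1-x)] = 5!/(1-x)^6.
The expansion 1/(1-x)^6 = sum_{k>=0} C(k+5, 5) x^k, so the coefficient of x^n in 5!/(1-x)^6 is 5! * C(n+5, 5).
For n = 44: 120 * C(49, 5) = 120 * 1906884 = 228826080

228826080


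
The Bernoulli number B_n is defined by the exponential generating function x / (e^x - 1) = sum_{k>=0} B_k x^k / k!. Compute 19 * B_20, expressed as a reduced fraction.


Bernoulli numbers can also be computed recursively via B_0 = 1 and sum_{j=0}^{m} C(m+1, j) B_j = 0 for m >= 1. Odd-index Bernoulli numbers vanish for k >= 3.
Computing B_20 = -174611/330, so 19 * B_20 = 19 * -174611/330 = -3317609/330.

-3317609/330


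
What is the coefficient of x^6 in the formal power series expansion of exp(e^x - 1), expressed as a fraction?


exp(e^x - 1) is the exponential generating function for the Bell numbers Bell_k: exp(e^x - 1) = sum_{k>=0} Bell_k x^k / k!.
So the coefficient of x^6 in exp(e^x - 1) is Bell_6 / 6!.
Computing: Bell_6 = 203 and 6! = 720, giving
203/720 = 203/720.

203/720


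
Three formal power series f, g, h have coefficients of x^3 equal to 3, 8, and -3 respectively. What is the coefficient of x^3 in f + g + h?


Series addition is componentwise:
3 + 8 + -3
= 8

8


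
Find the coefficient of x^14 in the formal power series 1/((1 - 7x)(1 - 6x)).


By partial fractions or Cauchy convolution:
The coefficient equals sum_{k=0}^{14} 7^k * 6^(14-k).
= 4277376525367

4277376525367
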